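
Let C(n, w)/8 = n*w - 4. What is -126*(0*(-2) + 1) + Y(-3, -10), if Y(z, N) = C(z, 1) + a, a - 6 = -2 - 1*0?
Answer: -178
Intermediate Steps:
C(n, w) = -32 + 8*n*w (C(n, w) = 8*(n*w - 4) = 8*(-4 + n*w) = -32 + 8*n*w)
a = 4 (a = 6 + (-2 - 1*0) = 6 + (-2 + 0) = 6 - 2 = 4)
Y(z, N) = -28 + 8*z (Y(z, N) = (-32 + 8*z*1) + 4 = (-32 + 8*z) + 4 = -28 + 8*z)
-126*(0*(-2) + 1) + Y(-3, -10) = -126*(0*(-2) + 1) + (-28 + 8*(-3)) = -126*(0 + 1) + (-28 - 24) = -126*1 - 52 = -126 - 52 = -178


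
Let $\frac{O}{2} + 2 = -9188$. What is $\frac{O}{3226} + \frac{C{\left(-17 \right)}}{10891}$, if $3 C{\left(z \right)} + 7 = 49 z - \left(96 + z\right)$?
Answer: $- \frac{301747217}{52701549} \approx -5.7256$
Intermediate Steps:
$O = -18380$ ($O = -4 + 2 \left(-9188\right) = -4 - 18376 = -18380$)
$C{\left(z \right)} = - \frac{103}{3} + 16 z$ ($C{\left(z \right)} = - \frac{7}{3} + \frac{49 z - \left(96 + z\right)}{3} = - \frac{7}{3} + \frac{-96 + 48 z}{3} = - \frac{7}{3} + \left(-32 + 16 z\right) = - \frac{103}{3} + 16 z$)
$\frac{O}{3226} + \frac{C{\left(-17 \right)}}{10891} = - \frac{18380}{3226} + \frac{- \frac{103}{3} + 16 \left(-17\right)}{10891} = \left(-18380\right) \frac{1}{3226} + \left(- \frac{103}{3} - 272\right) \frac{1}{10891} = - \frac{9190}{1613} - \frac{919}{32673} = - \frac{301747217}{52701549}$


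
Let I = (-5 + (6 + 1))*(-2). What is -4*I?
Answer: 16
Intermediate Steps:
I = -4 (I = (-5 + 7)*(-2) = 2*(-2) = -4)
-4*I = -4*(-4) = 16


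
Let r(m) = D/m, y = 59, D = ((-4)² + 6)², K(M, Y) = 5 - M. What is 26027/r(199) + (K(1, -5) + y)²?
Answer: 7100369/484 ≈ 14670.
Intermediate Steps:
D = 484 (D = (16 + 6)² = 22² = 484)
r(m) = 484/m
26027/r(199) + (K(1, -5) + y)² = 26027/((484/199)) + ((5 - 1*1) + 59)² = 26027/((484*(1/199))) + ((5 - 1) + 59)² = 26027/(484/199) + (4 + 59)² = 26027*(199/484) + 63² = 5179373/484 + 3969 = 7100369/484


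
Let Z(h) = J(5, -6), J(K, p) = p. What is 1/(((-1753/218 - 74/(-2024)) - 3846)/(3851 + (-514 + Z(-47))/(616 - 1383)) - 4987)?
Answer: -25067382692/125036120010631 ≈ -0.00020048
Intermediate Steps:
Z(h) = -6
1/(((-1753/218 - 74/(-2024)) - 3846)/(3851 + (-514 + Z(-47))/(616 - 1383)) - 4987) = 1/(((-1753/218 - 74/(-2024)) - 3846)/(3851 + (-514 - 6)/(616 - 1383)) - 4987) = 1/(((-1753*1/218 - 74*(-1/2024)) - 3846)/(3851 - 520/(-767)) - 4987) = 1/(((-1753/218 + 37/1012) - 3846)/(3851 - 520*(-1/767)) - 4987) = 1/((-882985/110308 - 3846)/(3851 + 40/59) - 4987) = 1/(-425127553/(110308*227249/59) - 4987) = 1/(-425127553/110308*59/227249 - 4987) = 1/(-25082525627/25067382692 - 4987) = 1/(-125036120010631/25067382692) = -25067382692/125036120010631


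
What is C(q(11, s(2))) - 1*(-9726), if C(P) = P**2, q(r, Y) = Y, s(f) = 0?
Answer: 9726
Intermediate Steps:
C(q(11, s(2))) - 1*(-9726) = 0**2 - 1*(-9726) = 0 + 9726 = 9726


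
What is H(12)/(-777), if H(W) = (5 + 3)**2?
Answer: -64/777 ≈ -0.082368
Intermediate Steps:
H(W) = 64 (H(W) = 8**2 = 64)
H(12)/(-777) = 64/(-777) = 64*(-1/777) = -64/777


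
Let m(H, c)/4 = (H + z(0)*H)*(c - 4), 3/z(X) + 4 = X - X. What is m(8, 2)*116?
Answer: -1856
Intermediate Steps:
z(X) = -3/4 (z(X) = 3/(-4 + (X - X)) = 3/(-4 + 0) = 3/(-4) = 3*(-1/4) = -3/4)
m(H, c) = H*(-4 + c) (m(H, c) = 4*((H - 3*H/4)*(c - 4)) = 4*((H/4)*(-4 + c)) = 4*(H*(-4 + c)/4) = H*(-4 + c))
m(8, 2)*116 = (8*(-4 + 2))*116 = (8*(-2))*116 = -16*116 = -1856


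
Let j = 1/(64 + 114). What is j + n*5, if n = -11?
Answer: -9789/178 ≈ -54.994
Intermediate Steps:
j = 1/178 ≈ 0.0056180
j + n*5 = 1/178 - 11*5 = 1/178 - 55 = -9789/178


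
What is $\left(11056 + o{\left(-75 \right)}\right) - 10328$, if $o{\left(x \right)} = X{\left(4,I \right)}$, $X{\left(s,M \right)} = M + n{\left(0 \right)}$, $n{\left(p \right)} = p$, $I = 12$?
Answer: $740$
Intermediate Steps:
$X{\left(s,M \right)} = M$ ($X{\left(s,M \right)} = M + 0 = M$)
$o{\left(x \right)} = 12$
$\left(11056 + o{\left(-75 \right)}\right) - 10328 = \left(11056 + 12\right) - 10328 = 11068 - 10328 = 740$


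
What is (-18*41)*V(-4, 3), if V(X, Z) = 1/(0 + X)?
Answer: 369/2 ≈ 184.50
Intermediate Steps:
V(X, Z) = 1/X
(-18*41)*V(-4, 3) = -18*41/(-4) = -738*(-¼) = 369/2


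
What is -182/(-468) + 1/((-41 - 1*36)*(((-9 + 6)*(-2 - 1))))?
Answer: 179/462 ≈ 0.38745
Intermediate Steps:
-182/(-468) + 1/((-41 - 1*36)*(((-9 + 6)*(-2 - 1)))) = -182*(-1/468) + 1/((-41 - 36)*((-3*(-3)))) = 7/18 + 1/(-77*9) = 7/18 - 1/77*⅑ = 7/18 - 1/693 = 179/462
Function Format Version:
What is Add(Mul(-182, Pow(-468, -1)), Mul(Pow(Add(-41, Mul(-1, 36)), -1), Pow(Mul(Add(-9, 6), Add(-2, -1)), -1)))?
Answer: Rational(179, 462) ≈ 0.38745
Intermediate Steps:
Add(Mul(-182, Pow(-468, -1)), Mul(Pow(Add(-41, Mul(-1, 36)), -1), Pow(Mul(Add(-9, 6), Add(-2, -1)), -1))) = Add(Mul(-182, Rational(-1, 468)), Mul(Pow(Add(-41, -36), -1), Pow(Mul(-3, -3), -1))) = Add(Rational(7, 18), Mul(Pow(-77, -1), Pow(9, -1))) = Add(Rational(7, 18), Mul(Rational(-1, 77), Rational(1, 9))) = Add(Rational(7, 18), Rational(-1, 693)) = Rational(179, 462)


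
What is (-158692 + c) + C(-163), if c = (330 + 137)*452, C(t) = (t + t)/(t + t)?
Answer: 52393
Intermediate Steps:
C(t) = 1 (C(t) = (2*t)/((2*t)) = (2*t)*(1/(2*t)) = 1)
c = 211084 (c = 467*452 = 211084)
(-158692 + c) + C(-163) = (-158692 + 211084) + 1 = 52392 + 1 = 52393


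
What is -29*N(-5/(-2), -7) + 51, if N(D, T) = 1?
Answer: 22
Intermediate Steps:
-29*N(-5/(-2), -7) + 51 = -29*1 + 51 = -29 + 51 = 22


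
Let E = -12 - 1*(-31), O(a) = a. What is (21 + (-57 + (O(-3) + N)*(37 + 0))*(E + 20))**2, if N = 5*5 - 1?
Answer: 789666201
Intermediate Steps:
N = 24 (N = 25 - 1 = 24)
E = 19 (E = -12 + 31 = 19)
(21 + (-57 + (O(-3) + N)*(37 + 0))*(E + 20))**2 = (21 + (-57 + (-3 + 24)*(37 + 0))*(19 + 20))**2 = (21 + (-57 + 21*37)*39)**2 = (21 + (-57 + 777)*39)**2 = (21 + 720*39)**2 = (21 + 28080)**2 = 28101**2 = 789666201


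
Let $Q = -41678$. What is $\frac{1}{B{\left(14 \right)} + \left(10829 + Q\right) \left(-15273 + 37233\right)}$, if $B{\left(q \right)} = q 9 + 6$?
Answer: $- \frac{1}{677443908} \approx -1.4761 \cdot 10^{-9}$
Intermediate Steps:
$B{\left(q \right)} = 6 + 9 q$ ($B{\left(q \right)} = 9 q + 6 = 6 + 9 q$)
$\frac{1}{B{\left(14 \right)} + \left(10829 + Q\right) \left(-15273 + 37233\right)} = \frac{1}{\left(6 + 9 \cdot 14\right) + \left(10829 - 41678\right) \left(-15273 + 37233\right)} = \frac{1}{\left(6 + 126\right) - 677444040} = \frac{1}{132 - 677444040} = \frac{1}{-677443908} = - \frac{1}{677443908}$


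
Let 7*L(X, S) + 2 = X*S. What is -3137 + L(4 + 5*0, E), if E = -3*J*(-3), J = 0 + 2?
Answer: -3127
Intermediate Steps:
J = 2
E = 18 (E = -3*2*(-3) = -6*(-3) = 18)
L(X, S) = -2/7 + S*X/7 (L(X, S) = -2/7 + (X*S)/7 = -2/7 + (S*X)/7 = -2/7 + S*X/7)
-3137 + L(4 + 5*0, E) = -3137 + (-2/7 + (1/7)*18*(4 + 5*0)) = -3137 + (-2/7 + (1/7)*18*(4 + 0)) = -3137 + (-2/7 + (1/7)*18*4) = -3137 + (-2/7 + 72/7) = -3137 + 10 = -3127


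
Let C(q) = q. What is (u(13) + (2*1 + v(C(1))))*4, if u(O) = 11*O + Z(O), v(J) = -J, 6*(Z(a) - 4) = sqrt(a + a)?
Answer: 592 + 2*sqrt(26)/3 ≈ 595.40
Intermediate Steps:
Z(a) = 4 + sqrt(2)*sqrt(a)/6 (Z(a) = 4 + sqrt(a + a)/6 = 4 + sqrt(2*a)/6 = 4 + (sqrt(2)*sqrt(a))/6 = 4 + sqrt(2)*sqrt(a)/6)
u(O) = 4 + 11*O + sqrt(2)*sqrt(O)/6 (u(O) = 11*O + (4 + sqrt(2)*sqrt(O)/6) = 4 + 11*O + sqrt(2)*sqrt(O)/6)
(u(13) + (2*1 + v(C(1))))*4 = ((4 + 11*13 + sqrt(2)*sqrt(13)/6) + (2*1 - 1*1))*4 = ((4 + 143 + sqrt(26)/6) + (2 - 1))*4 = ((147 + sqrt(26)/6) + 1)*4 = (148 + sqrt(26)/6)*4 = 592 + 2*sqrt(26)/3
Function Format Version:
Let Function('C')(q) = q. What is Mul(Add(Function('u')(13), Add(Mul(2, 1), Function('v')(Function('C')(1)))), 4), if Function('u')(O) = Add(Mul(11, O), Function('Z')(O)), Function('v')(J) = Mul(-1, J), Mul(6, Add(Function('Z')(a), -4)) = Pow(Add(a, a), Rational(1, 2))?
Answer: Add(592, Mul(Rational(2, 3), Pow(26, Rational(1, 2)))) ≈ 595.40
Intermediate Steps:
Function('Z')(a) = Add(4, Mul(Rational(1, 6), Pow(2, Rational(1, 2)), Pow(a, Rational(1, 2)))) (Function('Z')(a) = Add(4, Mul(Rational(1, 6), Pow(Add(a, a), Rational(1, 2)))) = Add(4, Mul(Rational(1, 6), Pow(Mul(2, a), Rational(1, 2)))) = Add(4, Mul(Rational(1, 6), Mul(Pow(2, Rational(1, 2)), Pow(a, Rational(1, 2))))) = Add(4, Mul(Rational(1, 6), Pow(2, Rational(1, 2)), Pow(a, Rational(1, 2)))))
Function('u')(O) = Add(4, Mul(11, O), Mul(Rational(1, 6), Pow(2, Rational(1, 2)), Pow(O, Rational(1, 2)))) (Function('u')(O) = Add(Mul(11, O), Add(4, Mul(Rational(1, 6), Pow(2, Rational(1, 2)), Pow(O, Rational(1, 2))))) = Add(4, Mul(11, O), Mul(Rational(1, 6), Pow(2, Rational(1, 2)), Pow(O, Rational(1, 2)))))
Mul(Add(Function('u')(13), Add(Mul(2, 1), Function('v')(Function('C')(1)))), 4) = Mul(Add(Add(4, Mul(11, 13), Mul(Rational(1, 6), Pow(2, Rational(1, 2)), Pow(13, Rational(1, 2)))), Add(Mul(2, 1), Mul(-1, 1))), 4) = Mul(Add(Add(4, 143, Mul(Rational(1, 6), Pow(26, Rational(1, 2)))), Add(2, -1)), 4) = Mul(Add(Add(147, Mul(Rational(1, 6), Pow(26, Rational(1, 2)))), 1), 4) = Mul(Add(148, Mul(Rational(1, 6), Pow(26, Rational(1, 2)))), 4) = Add(592, Mul(Rational(2, 3), Pow(26, Rational(1, 2))))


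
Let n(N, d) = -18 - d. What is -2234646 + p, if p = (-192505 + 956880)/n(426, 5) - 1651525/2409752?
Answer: -125695673529291/55424296 ≈ -2.2679e+6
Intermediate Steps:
p = -1841992170075/55424296 (p = (-192505 + 956880)/(-18 - 1*5) - 1651525/2409752 = 764375/(-18 - 5) - 1651525*1/2409752 = 764375/(-23) - 1651525/2409752 = 764375*(-1/23) - 1651525/2409752 = -764375/23 - 1651525/2409752 = -1841992170075/55424296 ≈ -33234.)
-2234646 + p = -2234646 - 1841992170075/55424296 = -125695673529291/55424296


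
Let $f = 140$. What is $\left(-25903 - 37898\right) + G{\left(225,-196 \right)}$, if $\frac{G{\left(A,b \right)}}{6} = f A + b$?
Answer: $124023$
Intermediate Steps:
$G{\left(A,b \right)} = 6 b + 840 A$ ($G{\left(A,b \right)} = 6 \left(140 A + b\right) = 6 \left(b + 140 A\right) = 6 b + 840 A$)
$\left(-25903 - 37898\right) + G{\left(225,-196 \right)} = \left(-25903 - 37898\right) + \left(6 \left(-196\right) + 840 \cdot 225\right) = \left(-25903 - 37898\right) + \left(-1176 + 189000\right) = -63801 + 187824 = 124023$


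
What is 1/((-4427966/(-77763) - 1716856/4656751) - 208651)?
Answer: -362122928013/75536824625615125 ≈ -4.7940e-6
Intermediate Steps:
1/((-4427966/(-77763) - 1716856/4656751) - 208651) = 1/((-4427966*(-1/77763) - 1716856*1/4656751) - 208651) = 1/((4427966/77763 - 1716856/4656751) - 208651) = 1/(20486427225338/362122928013 - 208651) = 1/(-75536824625615125/362122928013) = -362122928013/75536824625615125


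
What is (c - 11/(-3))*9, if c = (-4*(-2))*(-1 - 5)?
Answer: -399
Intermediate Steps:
c = -48 (c = 8*(-6) = -48)
(c - 11/(-3))*9 = (-48 - 11/(-3))*9 = (-48 - 11*(-⅓))*9 = (-48 + 11/3)*9 = -133/3*9 = -399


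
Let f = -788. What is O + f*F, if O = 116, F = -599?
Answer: 472128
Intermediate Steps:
O + f*F = 116 - 788*(-599) = 116 + 472012 = 472128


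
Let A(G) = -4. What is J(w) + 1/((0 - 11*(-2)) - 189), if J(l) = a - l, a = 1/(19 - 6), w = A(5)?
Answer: 8838/2171 ≈ 4.0709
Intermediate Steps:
w = -4
a = 1/13 ≈ 0.076923
J(l) = 1/13 - l
J(w) + 1/((0 - 11*(-2)) - 189) = (1/13 - 1*(-4)) + 1/((0 - 11*(-2)) - 189) = (1/13 + 4) + 1/((0 + 22) - 189) = 53/13 + 1/(22 - 189) = 53/13 + 1/(-167) = 53/13 - 1/167 = 8838/2171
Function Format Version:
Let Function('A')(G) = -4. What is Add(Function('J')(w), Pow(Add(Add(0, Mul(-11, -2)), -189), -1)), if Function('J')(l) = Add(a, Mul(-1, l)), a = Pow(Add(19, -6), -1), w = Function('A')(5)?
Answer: Rational(8838, 2171) ≈ 4.0709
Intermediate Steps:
w = -4
a = Rational(1, 13) (a = Pow(13, -1) = Rational(1, 13) ≈ 0.076923)
Function('J')(l) = Add(Rational(1, 13), Mul(-1, l))
Add(Function('J')(w), Pow(Add(Add(0, Mul(-11, -2)), -189), -1)) = Add(Add(Rational(1, 13), Mul(-1, -4)), Pow(Add(Add(0, Mul(-11, -2)), -189), -1)) = Add(Add(Rational(1, 13), 4), Pow(Add(Add(0, 22), -189), -1)) = Add(Rational(53, 13), Pow(Add(22, -189), -1)) = Add(Rational(53, 13), Pow(-167, -1)) = Add(Rational(53, 13), Rational(-1, 167)) = Rational(8838, 2171)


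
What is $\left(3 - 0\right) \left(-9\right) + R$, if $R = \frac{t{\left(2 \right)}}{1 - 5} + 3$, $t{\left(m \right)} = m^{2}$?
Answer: $-25$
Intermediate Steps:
$R = 2$ ($R = \frac{2^{2}}{1 - 5} + 3 = \frac{1}{-4} \cdot 4 + 3 = \left(- \frac{1}{4}\right) 4 + 3 = -1 + 3 = 2$)
$\left(3 - 0\right) \left(-9\right) + R = \left(3 - 0\right) \left(-9\right) + 2 = \left(3 + 0\right) \left(-9\right) + 2 = 3 \left(-9\right) + 2 = -27 + 2 = -25$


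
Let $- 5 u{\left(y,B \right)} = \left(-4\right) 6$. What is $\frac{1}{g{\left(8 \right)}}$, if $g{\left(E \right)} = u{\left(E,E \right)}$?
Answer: $\frac{5}{24} \approx 0.20833$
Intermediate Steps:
$u{\left(y,B \right)} = \frac{24}{5}$ ($u{\left(y,B \right)} = - \frac{\left(-4\right) 6}{5} = \left(- \frac{1}{5}\right) \left(-24\right) = \frac{24}{5}$)
$g{\left(E \right)} = \frac{24}{5}$
$\frac{1}{g{\left(8 \right)}} = \frac{1}{\frac{24}{5}} = \frac{5}{24}$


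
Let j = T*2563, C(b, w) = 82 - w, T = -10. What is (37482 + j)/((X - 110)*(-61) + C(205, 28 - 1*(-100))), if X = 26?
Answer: 5926/2539 ≈ 2.3340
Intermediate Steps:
j = -25630 (j = -10*2563 = -25630)
(37482 + j)/((X - 110)*(-61) + C(205, 28 - 1*(-100))) = (37482 - 25630)/((26 - 110)*(-61) + (82 - (28 - 1*(-100)))) = 11852/(-84*(-61) + (82 - (28 + 100))) = 11852/(5124 + (82 - 1*128)) = 11852/(5124 + (82 - 128)) = 11852/(5124 - 46) = 11852/5078 = 11852*(1/5078) = 5926/2539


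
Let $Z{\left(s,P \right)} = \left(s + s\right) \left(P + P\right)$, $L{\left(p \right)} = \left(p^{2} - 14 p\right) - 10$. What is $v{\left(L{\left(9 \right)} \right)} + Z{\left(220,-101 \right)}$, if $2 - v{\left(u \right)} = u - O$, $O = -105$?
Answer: $-88928$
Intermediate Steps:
$L{\left(p \right)} = -10 + p^{2} - 14 p$
$Z{\left(s,P \right)} = 4 P s$ ($Z{\left(s,P \right)} = 2 s 2 P = 4 P s$)
$v{\left(u \right)} = -103 - u$ ($v{\left(u \right)} = 2 - \left(u - -105\right) = 2 - \left(u + 105\right) = 2 - \left(105 + u\right) = -103 - u$)
$v{\left(L{\left(9 \right)} \right)} + Z{\left(220,-101 \right)} = \left(-103 - \left(-10 + 9^{2} - 126\right)\right) + 4 \left(-101\right) 220 = \left(-103 - \left(-10 + 81 - 126\right)\right) - 88880 = \left(-103 - -55\right) - 88880 = \left(-103 + 55\right) - 88880 = -48 - 88880 = -88928$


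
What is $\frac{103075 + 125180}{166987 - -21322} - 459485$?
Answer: $- \frac{86524932610}{188309} \approx -4.5948 \cdot 10^{5}$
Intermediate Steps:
$\frac{103075 + 125180}{166987 - -21322} - 459485 = \frac{228255}{166987 + 21322} - 459485 = \frac{228255}{188309} - 459485 = - \frac{86524932610}{188309}$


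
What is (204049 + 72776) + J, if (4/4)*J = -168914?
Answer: 107911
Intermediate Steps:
J = -168914
(204049 + 72776) + J = (204049 + 72776) - 168914 = 276825 - 168914 = 107911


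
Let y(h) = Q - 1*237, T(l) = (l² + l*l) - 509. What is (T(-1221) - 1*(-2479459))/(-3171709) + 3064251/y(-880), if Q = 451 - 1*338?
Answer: -9719589593327/393291916 ≈ -24713.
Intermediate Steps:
T(l) = -509 + 2*l² (T(l) = (l² + l²) - 509 = 2*l² - 509 = -509 + 2*l²)
Q = 113 (Q = 451 - 338 = 113)
y(h) = -124 (y(h) = 113 - 1*237 = 113 - 237 = -124)
(T(-1221) - 1*(-2479459))/(-3171709) + 3064251/y(-880) = ((-509 + 2*(-1221)²) - 1*(-2479459))/(-3171709) + 3064251/(-124) = ((-509 + 2*1490841) + 2479459)*(-1/3171709) + 3064251*(-1/124) = ((-509 + 2981682) + 2479459)*(-1/3171709) - 3064251/124 = (2981173 + 2479459)*(-1/3171709) - 3064251/124 = 5460632*(-1/3171709) - 3064251/124 = -5460632/3171709 - 3064251/124 = -9719589593327/393291916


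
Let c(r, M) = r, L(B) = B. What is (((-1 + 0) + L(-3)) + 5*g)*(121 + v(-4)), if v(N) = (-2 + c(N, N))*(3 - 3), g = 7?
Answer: 3751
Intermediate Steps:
v(N) = 0 (v(N) = (-2 + N)*(3 - 3) = (-2 + N)*0 = 0)
(((-1 + 0) + L(-3)) + 5*g)*(121 + v(-4)) = (((-1 + 0) - 3) + 5*7)*(121 + 0) = ((-1 - 3) + 35)*121 = (-4 + 35)*121 = 31*121 = 3751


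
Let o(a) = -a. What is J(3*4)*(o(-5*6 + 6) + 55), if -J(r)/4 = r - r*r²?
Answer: 542256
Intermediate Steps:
J(r) = -4*r + 4*r³ (J(r) = -4*(r - r*r²) = -4*(r - r³) = -4*r + 4*r³)
J(3*4)*(o(-5*6 + 6) + 55) = (4*(3*4)*(-1 + (3*4)²))*(-(-5*6 + 6) + 55) = (4*12*(-1 + 12²))*(-(-30 + 6) + 55) = (4*12*(-1 + 144))*(-1*(-24) + 55) = (4*12*143)*(24 + 55) = 6864*79 = 542256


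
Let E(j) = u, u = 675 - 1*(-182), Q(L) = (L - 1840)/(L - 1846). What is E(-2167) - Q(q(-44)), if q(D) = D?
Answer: 269641/315 ≈ 856.00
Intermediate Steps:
Q(L) = (-1840 + L)/(-1846 + L)
u = 857 (u = 675 + 182 = 857)
E(j) = 857
E(-2167) - Q(q(-44)) = 857 - (-1840 - 44)/(-1846 - 44) = 857 - (-1884)/(-1890) = 857 - (-1)*(-1884)/1890 = 857 - 1*314/315 = 857 - 314/315 = 269641/315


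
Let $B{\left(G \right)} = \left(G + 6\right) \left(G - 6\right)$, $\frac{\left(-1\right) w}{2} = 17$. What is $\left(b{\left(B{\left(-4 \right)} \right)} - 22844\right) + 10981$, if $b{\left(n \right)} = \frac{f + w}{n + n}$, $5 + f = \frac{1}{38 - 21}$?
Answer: $- \frac{4033089}{340} \approx -11862.0$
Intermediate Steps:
$w = -34$ ($w = \left(-2\right) 17 = -34$)
$B{\left(G \right)} = \left(-6 + G\right) \left(6 + G\right)$ ($B{\left(G \right)} = \left(6 + G\right) \left(-6 + G\right) = \left(-6 + G\right) \left(6 + G\right)$)
$f = - \frac{84}{17}$ ($f = -5 + \frac{1}{38 - 21} = -5 + \frac{1}{17} = - \frac{84}{17} \approx -4.9412$)
$b{\left(n \right)} = - \frac{331}{17 n}$ ($b{\left(n \right)} = \frac{- \frac{84}{17} - 34}{n + n} = - \frac{662}{17 \cdot 2 n} = - \frac{662 \frac{1}{2 n}}{17} = - \frac{331}{17 n}$)
$\left(b{\left(B{\left(-4 \right)} \right)} - 22844\right) + 10981 = \left(- \frac{331}{17 \left(-36 + \left(-4\right)^{2}\right)} - 22844\right) + 10981 = \left(- \frac{331}{17 \left(-36 + 16\right)} - 22844\right) + 10981 = \left(- \frac{331}{17 \left(-20\right)} - 22844\right) + 10981 = \left(\left(- \frac{331}{17}\right) \left(- \frac{1}{20}\right) - 22844\right) + 10981 = \left(\frac{331}{340} - 22844\right) + 10981 = - \frac{7766629}{340} + 10981 = - \frac{4033089}{340}$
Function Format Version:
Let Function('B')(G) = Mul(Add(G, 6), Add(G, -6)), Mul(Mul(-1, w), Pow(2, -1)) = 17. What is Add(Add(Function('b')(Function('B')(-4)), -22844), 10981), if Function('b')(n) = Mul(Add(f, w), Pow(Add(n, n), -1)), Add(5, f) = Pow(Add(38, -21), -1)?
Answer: Rational(-4033089, 340) ≈ -11862.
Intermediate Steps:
w = -34 (w = Mul(-2, 17) = -34)
Function('B')(G) = Mul(Add(-6, G), Add(6, G)) (Function('B')(G) = Mul(Add(6, G), Add(-6, G)) = Mul(Add(-6, G), Add(6, G)))
f = Rational(-84, 17) (f = Add(-5, Pow(Add(38, -21), -1)) = Add(-5, Pow(17, -1)) = Add(-5, Rational(1, 17)) = Rational(-84, 17) ≈ -4.9412)
Function('b')(n) = Mul(Rational(-331, 17), Pow(n, -1)) (Function('b')(n) = Mul(Add(Rational(-84, 17), -34), Pow(Add(n, n), -1)) = Mul(Rational(-662, 17), Pow(Mul(2, n), -1)) = Mul(Rational(-662, 17), Mul(Rational(1, 2), Pow(n, -1))) = Mul(Rational(-331, 17), Pow(n, -1)))
Add(Add(Function('b')(Function('B')(-4)), -22844), 10981) = Add(Add(Mul(Rational(-331, 17), Pow(Add(-36, Pow(-4, 2)), -1)), -22844), 10981) = Add(Add(Mul(Rational(-331, 17), Pow(Add(-36, 16), -1)), -22844), 10981) = Add(Add(Mul(Rational(-331, 17), Pow(-20, -1)), -22844), 10981) = Add(Add(Mul(Rational(-331, 17), Rational(-1, 20)), -22844), 10981) = Add(Add(Rational(331, 340), -22844), 10981) = Add(Rational(-7766629, 340), 10981) = Rational(-4033089, 340)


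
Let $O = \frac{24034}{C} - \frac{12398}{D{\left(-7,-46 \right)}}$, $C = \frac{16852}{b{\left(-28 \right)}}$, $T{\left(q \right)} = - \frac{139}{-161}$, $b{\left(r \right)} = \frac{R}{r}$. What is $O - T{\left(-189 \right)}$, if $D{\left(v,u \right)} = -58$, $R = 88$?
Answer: $\frac{372689725}{1788227} \approx 208.41$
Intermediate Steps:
$b{\left(r \right)} = \frac{88}{r}$
$T{\left(q \right)} = \frac{139}{161}$ ($T{\left(q \right)} = \left(-139\right) \left(- \frac{1}{161}\right) = \frac{139}{161}$)
$C = -5362$ ($C = \frac{16852}{88 \frac{1}{-28}} = \frac{16852}{88 \left(- \frac{1}{28}\right)} = \frac{16852}{- \frac{22}{7}} = 16852 \left(- \frac{7}{22}\right) = -5362$)
$O = \frac{16271026}{77749}$ ($O = \frac{24034}{-5362} - \frac{12398}{-58} = 24034 \left(- \frac{1}{5362}\right) - - \frac{6199}{29} = - \frac{12017}{2681} + \frac{6199}{29} = \frac{16271026}{77749} \approx 209.28$)
$O - T{\left(-189 \right)} = \frac{16271026}{77749} - \frac{139}{161} = \frac{372689725}{1788227}$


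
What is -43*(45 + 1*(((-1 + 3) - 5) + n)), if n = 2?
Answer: -1892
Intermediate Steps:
-43*(45 + 1*(((-1 + 3) - 5) + n)) = -43*(45 + 1*(((-1 + 3) - 5) + 2)) = -43*(45 + 1*((2 - 5) + 2)) = -43*(45 + 1*(-3 + 2)) = -43*(45 + 1*(-1)) = -43*(45 - 1) = -43*44 = -1892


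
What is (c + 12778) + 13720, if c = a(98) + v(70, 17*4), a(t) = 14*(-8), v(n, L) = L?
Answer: 26454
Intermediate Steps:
a(t) = -112
c = -44 (c = -112 + 17*4 = -112 + 68 = -44)
(c + 12778) + 13720 = (-44 + 12778) + 13720 = 12734 + 13720 = 26454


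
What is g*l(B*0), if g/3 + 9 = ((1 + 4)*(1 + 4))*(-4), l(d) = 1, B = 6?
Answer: -327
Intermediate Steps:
g = -327 (g = -27 + 3*(((1 + 4)*(1 + 4))*(-4)) = -27 + 3*((5*5)*(-4)) = -27 + 3*(25*(-4)) = -27 + 3*(-100) = -27 - 300 = -327)
g*l(B*0) = -327*1 = -327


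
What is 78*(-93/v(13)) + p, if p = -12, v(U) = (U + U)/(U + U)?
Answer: -7266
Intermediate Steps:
v(U) = 1 (v(U) = (2*U)/((2*U)) = (2*U)*(1/(2*U)) = 1)
78*(-93/v(13)) + p = 78*(-93/1) - 12 = 78*(-93*1) - 12 = 78*(-93) - 12 = -7254 - 12 = -7266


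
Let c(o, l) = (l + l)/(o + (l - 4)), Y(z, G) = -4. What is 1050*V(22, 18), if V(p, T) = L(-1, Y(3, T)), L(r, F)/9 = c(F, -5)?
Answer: 94500/13 ≈ 7269.2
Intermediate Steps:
c(o, l) = 2*l/(-4 + l + o) (c(o, l) = (2*l)/(o + (-4 + l)) = (2*l)/(-4 + l + o) = 2*l/(-4 + l + o))
L(r, F) = -90/(-9 + F) (L(r, F) = 9*(2*(-5)/(-4 - 5 + F)) = 9*(2*(-5)/(-9 + F)) = 9*(-10/(-9 + F)) = -90/(-9 + F))
V(p, T) = 90/13 (V(p, T) = -90/(-9 - 4) = -90/(-13) = -90*(-1/13) = 90/13)
1050*V(22, 18) = 1050*(90/13) = 94500/13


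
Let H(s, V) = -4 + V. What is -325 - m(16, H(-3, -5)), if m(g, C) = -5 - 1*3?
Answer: -317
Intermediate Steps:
m(g, C) = -8 (m(g, C) = -5 - 3 = -8)
-325 - m(16, H(-3, -5)) = -325 - 1*(-8) = -325 + 8 = -317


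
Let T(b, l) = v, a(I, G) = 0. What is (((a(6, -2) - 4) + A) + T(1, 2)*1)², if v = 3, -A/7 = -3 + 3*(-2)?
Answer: 3844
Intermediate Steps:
A = 63 (A = -7*(-3 + 3*(-2)) = -7*(-3 - 6) = -7*(-9) = 63)
T(b, l) = 3
(((a(6, -2) - 4) + A) + T(1, 2)*1)² = (((0 - 4) + 63) + 3*1)² = ((-4 + 63) + 3)² = (59 + 3)² = 62² = 3844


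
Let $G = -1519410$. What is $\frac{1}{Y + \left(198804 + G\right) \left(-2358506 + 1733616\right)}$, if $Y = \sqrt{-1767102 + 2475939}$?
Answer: $\frac{275077827780}{227003434008490018948921} - \frac{\sqrt{708837}}{681010302025470056846763} \approx 1.2118 \cdot 10^{-12}$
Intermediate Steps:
$Y = \sqrt{708837} \approx 841.92$
$\frac{1}{Y + \left(198804 + G\right) \left(-2358506 + 1733616\right)} = \frac{1}{\sqrt{708837} + \left(198804 - 1519410\right) \left(-2358506 + 1733616\right)} = \frac{1}{\sqrt{708837} - -825233483340} = \frac{1}{\sqrt{708837} + 825233483340} = \frac{1}{825233483340 + \sqrt{708837}}$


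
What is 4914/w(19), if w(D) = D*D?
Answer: 4914/361 ≈ 13.612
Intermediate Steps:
w(D) = D²
4914/w(19) = 4914/(19²) = 4914/361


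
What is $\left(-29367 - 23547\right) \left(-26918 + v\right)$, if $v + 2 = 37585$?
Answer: $-564327810$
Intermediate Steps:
$v = 37583$ ($v = -2 + 37585 = 37583$)
$\left(-29367 - 23547\right) \left(-26918 + v\right) = \left(-29367 - 23547\right) \left(-26918 + 37583\right) = \left(-52914\right) 10665 = -564327810$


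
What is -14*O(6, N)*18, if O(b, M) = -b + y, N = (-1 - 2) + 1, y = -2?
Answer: 2016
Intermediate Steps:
N = -2 (N = -3 + 1 = -2)
O(b, M) = -2 - b (O(b, M) = -b - 2 = -2 - b)
-14*O(6, N)*18 = -14*(-2 - 1*6)*18 = -14*(-2 - 6)*18 = -14*(-8)*18 = 112*18 = 2016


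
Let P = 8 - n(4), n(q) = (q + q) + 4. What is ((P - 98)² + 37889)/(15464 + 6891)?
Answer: 48293/22355 ≈ 2.1603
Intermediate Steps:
n(q) = 4 + 2*q (n(q) = 2*q + 4 = 4 + 2*q)
P = -4 (P = 8 - (4 + 2*4) = 8 - (4 + 8) = 8 - 1*12 = 8 - 12 = -4)
((P - 98)² + 37889)/(15464 + 6891) = ((-4 - 98)² + 37889)/(15464 + 6891) = ((-102)² + 37889)/22355 = (10404 + 37889)*(1/22355) = 48293*(1/22355) = 48293/22355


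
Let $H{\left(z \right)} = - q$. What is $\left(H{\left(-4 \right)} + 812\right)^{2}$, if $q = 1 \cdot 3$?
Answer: $654481$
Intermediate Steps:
$q = 3$
$H{\left(z \right)} = -3$ ($H{\left(z \right)} = \left(-1\right) 3 = -3$)
$\left(H{\left(-4 \right)} + 812\right)^{2} = \left(-3 + 812\right)^{2} = 809^{2} = 654481$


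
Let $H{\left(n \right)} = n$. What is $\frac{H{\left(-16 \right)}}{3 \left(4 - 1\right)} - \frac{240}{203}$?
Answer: $- \frac{5408}{1827} \approx -2.96$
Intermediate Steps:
$\frac{H{\left(-16 \right)}}{3 \left(4 - 1\right)} - \frac{240}{203} = - \frac{16}{3 \left(4 - 1\right)} - \frac{240}{203} = - \frac{16}{3 \cdot 3} - \frac{240}{203} = - \frac{16}{9} - \frac{240}{203} = - \frac{5408}{1827}$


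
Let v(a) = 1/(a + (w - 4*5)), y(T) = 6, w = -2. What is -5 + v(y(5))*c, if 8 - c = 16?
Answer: -9/2 ≈ -4.5000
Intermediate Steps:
v(a) = 1/(-22 + a) (v(a) = 1/(a + (-2 - 4*5)) = 1/(a + (-2 - 20)) = 1/(a - 22) = 1/(-22 + a))
c = -8 (c = 8 - 1*16 = 8 - 16 = -8)
-5 + v(y(5))*c = -5 - 8/(-22 + 6) = -5 - 8/(-16) = -5 - 1/16*(-8) = -5 + 1/2 = -9/2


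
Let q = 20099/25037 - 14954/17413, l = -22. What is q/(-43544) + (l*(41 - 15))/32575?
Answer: -10857964662392883/618398795563469800 ≈ -0.017558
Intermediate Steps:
q = -24419411/435969281 (q = 20099*(1/25037) - 14954*1/17413 = 20099/25037 - 14954/17413 = -24419411/435969281 ≈ -0.056012)
q/(-43544) + (l*(41 - 15))/32575 = -24419411/435969281/(-43544) - 22*(41 - 15)/32575 = -24419411/435969281*(-1/43544) - 22*26*(1/32575) = 24419411/18983846371864 - 572*1/32575 = 24419411/18983846371864 - 572/32575 = -10857964662392883/618398795563469800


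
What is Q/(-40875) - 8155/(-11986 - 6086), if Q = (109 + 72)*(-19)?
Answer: 131828411/246231000 ≈ 0.53539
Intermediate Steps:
Q = -3439 (Q = 181*(-19) = -3439)
Q/(-40875) - 8155/(-11986 - 6086) = -3439/(-40875) - 8155/(-11986 - 6086) = -3439*(-1/40875) - 8155/(-18072) = 3439/40875 - 8155*(-1/18072) = 3439/40875 + 8155/18072 = 131828411/246231000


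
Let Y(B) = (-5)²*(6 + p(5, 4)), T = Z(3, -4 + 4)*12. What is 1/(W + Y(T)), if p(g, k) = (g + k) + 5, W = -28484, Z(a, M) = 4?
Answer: -1/27984 ≈ -3.5735e-5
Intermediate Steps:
T = 48 (T = 4*12 = 48)
p(g, k) = 5 + g + k
Y(B) = 500 (Y(B) = (-5)²*(6 + (5 + 5 + 4)) = 25*(6 + 14) = 25*20 = 500)
1/(W + Y(T)) = 1/(-28484 + 500) = 1/(-27984) = -1/27984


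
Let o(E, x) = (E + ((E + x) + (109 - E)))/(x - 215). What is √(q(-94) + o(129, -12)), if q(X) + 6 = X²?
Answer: 2*√113737442/227 ≈ 93.963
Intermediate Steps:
q(X) = -6 + X²
o(E, x) = (109 + E + x)/(-215 + x) (o(E, x) = (E + (109 + x))/(-215 + x) = (109 + E + x)/(-215 + x))
√(q(-94) + o(129, -12)) = √((-6 + (-94)²) + (109 + 129 - 12)/(-215 - 12)) = √((-6 + 8836) + 226/(-227)) = √(8830 - 1/227*226) = √(8830 - 226/227) = √(2004184/227) = 2*√113737442/227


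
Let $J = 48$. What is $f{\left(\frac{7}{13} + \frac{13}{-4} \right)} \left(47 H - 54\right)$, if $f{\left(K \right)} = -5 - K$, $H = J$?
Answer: $- \frac{131019}{26} \approx -5039.2$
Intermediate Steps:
$H = 48$
$f{\left(\frac{7}{13} + \frac{13}{-4} \right)} \left(47 H - 54\right) = \left(-5 - \left(\frac{7}{13} + \frac{13}{-4}\right)\right) \left(47 \cdot 48 - 54\right) = \left(-5 - \left(7 \cdot \frac{1}{13} + 13 \left(- \frac{1}{4}\right)\right)\right) \left(2256 - 54\right) = \left(-5 - \left(\frac{7}{13} - \frac{13}{4}\right)\right) 2202 = \left(-5 - - \frac{141}{52}\right) 2202 = \left(-5 + \frac{141}{52}\right) 2202 = \left(- \frac{119}{52}\right) 2202 = - \frac{131019}{26}$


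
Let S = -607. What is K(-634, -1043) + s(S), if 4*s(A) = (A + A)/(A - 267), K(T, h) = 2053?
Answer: 3589251/1748 ≈ 2053.3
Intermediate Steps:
s(A) = A/(2*(-267 + A)) (s(A) = ((A + A)/(A - 267))/4 = ((2*A)/(-267 + A))/4 = (2*A/(-267 + A))/4 = A/(2*(-267 + A)))
K(-634, -1043) + s(S) = 2053 + (½)*(-607)/(-267 - 607) = 2053 + (½)*(-607)/(-874) = 2053 + (½)*(-607)*(-1/874) = 2053 + 607/1748 = 3589251/1748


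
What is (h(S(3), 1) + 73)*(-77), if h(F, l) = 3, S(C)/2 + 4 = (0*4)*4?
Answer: -5852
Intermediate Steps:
S(C) = -8 (S(C) = -8 + 2*((0*4)*4) = -8 + 2*(0*4) = -8 + 2*0 = -8 + 0 = -8)
(h(S(3), 1) + 73)*(-77) = (3 + 73)*(-77) = 76*(-77) = -5852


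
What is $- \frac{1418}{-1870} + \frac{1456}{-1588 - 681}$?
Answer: $\frac{247361}{2121515} \approx 0.1166$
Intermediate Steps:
$- \frac{1418}{-1870} + \frac{1456}{-1588 - 681} = \left(-1418\right) \left(- \frac{1}{1870}\right) + \frac{1456}{-2269} = \frac{709}{935} + 1456 \left(- \frac{1}{2269}\right) = \frac{709}{935} - \frac{1456}{2269} = \frac{247361}{2121515}$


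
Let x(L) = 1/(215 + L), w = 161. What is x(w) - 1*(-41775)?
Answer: 15707401/376 ≈ 41775.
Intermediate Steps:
x(w) - 1*(-41775) = 1/(215 + 161) - 1*(-41775) = 1/376 + 41775 = 15707401/376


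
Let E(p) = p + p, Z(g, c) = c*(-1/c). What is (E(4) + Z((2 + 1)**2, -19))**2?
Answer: 49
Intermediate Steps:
Z(g, c) = -1
E(p) = 2*p
(E(4) + Z((2 + 1)**2, -19))**2 = (2*4 - 1)**2 = (8 - 1)**2 = 7**2 = 49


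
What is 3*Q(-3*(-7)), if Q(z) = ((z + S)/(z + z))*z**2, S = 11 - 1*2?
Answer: 945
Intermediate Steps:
S = 9 (S = 11 - 2 = 9)
Q(z) = z*(9 + z)/2 (Q(z) = ((z + 9)/(z + z))*z**2 = ((9 + z)/((2*z)))*z**2 = ((9 + z)*(1/(2*z)))*z**2 = ((9 + z)/(2*z))*z**2 = z*(9 + z)/2)
3*Q(-3*(-7)) = 3*((-3*(-7))*(9 - 3*(-7))/2) = 3*((1/2)*21*(9 + 21)) = 3*((1/2)*21*30) = 3*315 = 945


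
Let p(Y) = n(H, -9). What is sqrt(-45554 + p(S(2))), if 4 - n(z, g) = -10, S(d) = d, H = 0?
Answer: 6*I*sqrt(1265) ≈ 213.4*I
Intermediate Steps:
n(z, g) = 14 (n(z, g) = 4 - 1*(-10) = 4 + 10 = 14)
p(Y) = 14
sqrt(-45554 + p(S(2))) = sqrt(-45554 + 14) = sqrt(-45540) = 6*I*sqrt(1265)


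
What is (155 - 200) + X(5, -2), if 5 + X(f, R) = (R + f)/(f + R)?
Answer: -49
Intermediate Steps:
X(f, R) = -4 (X(f, R) = -5 + (R + f)/(f + R) = -5 + (R + f)/(R + f) = -5 + 1 = -4)
(155 - 200) + X(5, -2) = (155 - 200) - 4 = -45 - 4 = -49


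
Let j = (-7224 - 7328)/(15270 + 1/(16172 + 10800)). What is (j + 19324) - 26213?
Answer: -2837712852593/411862441 ≈ -6890.0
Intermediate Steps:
j = -392496544/411862441 (j = -14552/(15270 + 1/26972) = -14552/411862441/26972 = -14552*26972/411862441 = -392496544/411862441 ≈ -0.95298)
(j + 19324) - 26213 = (-392496544/411862441 + 19324) - 26213 = 7958437313340/411862441 - 26213 = -2837712852593/411862441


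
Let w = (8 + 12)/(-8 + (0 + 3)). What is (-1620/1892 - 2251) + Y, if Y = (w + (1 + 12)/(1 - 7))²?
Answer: -37697071/17028 ≈ -2213.8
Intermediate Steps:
w = -4 (w = 20/(-8 + 3) = 20/(-5) = 20*(-⅕) = -4)
Y = 1369/36 (Y = (-4 + (1 + 12)/(1 - 7))² = (-4 + 13/(-6))² = (-4 + 13*(-⅙))² = (-4 - 13/6)² = (-37/6)² = 1369/36 ≈ 38.028)
(-1620/1892 - 2251) + Y = (-1620/1892 - 2251) + 1369/36 = (-1620*1/1892 - 2251) + 1369/36 = (-405/473 - 2251) + 1369/36 = -1065128/473 + 1369/36 = -37697071/17028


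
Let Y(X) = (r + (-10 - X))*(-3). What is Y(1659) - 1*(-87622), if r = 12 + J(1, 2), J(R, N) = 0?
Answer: 92593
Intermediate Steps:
r = 12 (r = 12 + 0 = 12)
Y(X) = -6 + 3*X (Y(X) = (12 + (-10 - X))*(-3) = (2 - X)*(-3) = -6 + 3*X)
Y(1659) - 1*(-87622) = (-6 + 3*1659) - 1*(-87622) = (-6 + 4977) + 87622 = 4971 + 87622 = 92593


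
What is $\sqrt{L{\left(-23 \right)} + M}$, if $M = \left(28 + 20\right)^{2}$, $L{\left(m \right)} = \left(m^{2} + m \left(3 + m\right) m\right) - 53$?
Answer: $10 i \sqrt{78} \approx 88.318 i$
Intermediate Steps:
$L{\left(m \right)} = -53 + m^{2} + m^{2} \left(3 + m\right)$ ($L{\left(m \right)} = \left(m^{2} + m^{2} \left(3 + m\right)\right) - 53 = -53 + m^{2} + m^{2} \left(3 + m\right)$)
$M = 2304$ ($M = 48^{2} = 2304$)
$\sqrt{L{\left(-23 \right)} + M} = \sqrt{\left(-53 + \left(-23\right)^{3} + 4 \left(-23\right)^{2}\right) + 2304} = \sqrt{\left(-53 - 12167 + 4 \cdot 529\right) + 2304} = \sqrt{\left(-53 - 12167 + 2116\right) + 2304} = \sqrt{-10104 + 2304} = \sqrt{-7800} = 10 i \sqrt{78}$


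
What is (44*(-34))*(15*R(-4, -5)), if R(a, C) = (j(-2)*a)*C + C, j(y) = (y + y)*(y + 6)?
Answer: 7293000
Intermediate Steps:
j(y) = 2*y*(6 + y) (j(y) = (2*y)*(6 + y) = 2*y*(6 + y))
R(a, C) = C - 16*C*a (R(a, C) = ((2*(-2)*(6 - 2))*a)*C + C = ((2*(-2)*4)*a)*C + C = (-16*a)*C + C = -16*C*a + C = C - 16*C*a)
(44*(-34))*(15*R(-4, -5)) = (44*(-34))*(15*(-5*(1 - 16*(-4)))) = -22440*(-5*(1 + 64)) = -22440*(-5*65) = -22440*(-325) = -1496*(-4875) = 7293000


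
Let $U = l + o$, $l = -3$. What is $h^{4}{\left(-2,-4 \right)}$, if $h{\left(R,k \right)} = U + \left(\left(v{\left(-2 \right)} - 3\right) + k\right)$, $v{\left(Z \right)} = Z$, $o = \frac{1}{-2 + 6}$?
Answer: $\frac{4879681}{256} \approx 19061.0$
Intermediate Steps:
$o = \frac{1}{4} \approx 0.25$
$U = - \frac{11}{4}$ ($U = -3 + \frac{1}{4} = - \frac{11}{4} \approx -2.75$)
$h{\left(R,k \right)} = - \frac{31}{4} + k$ ($h{\left(R,k \right)} = - \frac{11}{4} + \left(\left(-2 - 3\right) + k\right) = - \frac{11}{4} + \left(-5 + k\right) = - \frac{31}{4} + k$)
$h^{4}{\left(-2,-4 \right)} = \left(- \frac{31}{4} - 4\right)^{4} = \left(- \frac{47}{4}\right)^{4} = \frac{4879681}{256}$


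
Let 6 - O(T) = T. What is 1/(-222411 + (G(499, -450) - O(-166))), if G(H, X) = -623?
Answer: -1/223206 ≈ -4.4802e-6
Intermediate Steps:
O(T) = 6 - T
1/(-222411 + (G(499, -450) - O(-166))) = 1/(-222411 + (-623 - (6 - 1*(-166)))) = 1/(-222411 + (-623 - (6 + 166))) = 1/(-222411 + (-623 - 1*172)) = 1/(-222411 + (-623 - 172)) = 1/(-222411 - 795) = 1/(-223206) = -1/223206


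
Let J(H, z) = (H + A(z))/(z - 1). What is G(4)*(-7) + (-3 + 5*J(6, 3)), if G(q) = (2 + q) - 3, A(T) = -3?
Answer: -33/2 ≈ -16.500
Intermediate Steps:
J(H, z) = (-3 + H)/(-1 + z) (J(H, z) = (H - 3)/(z - 1) = (-3 + H)/(-1 + z))
G(q) = -1 + q
G(4)*(-7) + (-3 + 5*J(6, 3)) = (-1 + 4)*(-7) + (-3 + 5*((-3 + 6)/(-1 + 3))) = 3*(-7) + (-3 + 5*(3/2)) = -21 + (-3 + 5*((½)*3)) = -21 + (-3 + 5*(3/2)) = -21 + (-3 + 15/2) = -21 + 9/2 = -33/2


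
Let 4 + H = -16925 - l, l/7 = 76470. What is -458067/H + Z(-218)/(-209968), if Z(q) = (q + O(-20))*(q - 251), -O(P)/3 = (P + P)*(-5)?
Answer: -19279164957/19324719832 ≈ -0.99764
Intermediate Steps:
l = 535290 (l = 7*76470 = 535290)
H = -552219 (H = -4 + (-16925 - 1*535290) = -4 + (-16925 - 535290) = -4 - 552215 = -552219)
O(P) = 30*P (O(P) = -3*(P + P)*(-5) = -3*2*P*(-5) = -(-30)*P = 30*P)
Z(q) = (-600 + q)*(-251 + q) (Z(q) = (q + 30*(-20))*(q - 251) = (q - 600)*(-251 + q) = (-600 + q)*(-251 + q))
-458067/H + Z(-218)/(-209968) = -458067/(-552219) + (150600 + (-218)**2 - 851*(-218))/(-209968) = -458067*(-1/552219) + (150600 + 47524 + 185518)*(-1/209968) = 152689/184073 + 383642*(-1/209968) = 152689/184073 - 191821/104984 = -19279164957/19324719832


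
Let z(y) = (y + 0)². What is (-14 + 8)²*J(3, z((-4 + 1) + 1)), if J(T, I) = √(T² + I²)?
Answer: 180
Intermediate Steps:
z(y) = y²
J(T, I) = √(I² + T²)
(-14 + 8)²*J(3, z((-4 + 1) + 1)) = (-14 + 8)²*√((((-4 + 1) + 1)²)² + 3²) = (-6)²*√(((-3 + 1)²)² + 9) = 36*√(((-2)²)² + 9) = 36*√(4² + 9) = 36*√(16 + 9) = 36*√25 = 36*5 = 180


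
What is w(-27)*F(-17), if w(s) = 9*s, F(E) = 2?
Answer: -486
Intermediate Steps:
w(-27)*F(-17) = (9*(-27))*2 = -243*2 = -486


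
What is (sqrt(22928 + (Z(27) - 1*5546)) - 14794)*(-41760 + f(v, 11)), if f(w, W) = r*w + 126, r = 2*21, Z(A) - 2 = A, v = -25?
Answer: 631467096 - 42684*sqrt(17411) ≈ 6.2584e+8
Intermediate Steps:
Z(A) = 2 + A
r = 42
f(w, W) = 126 + 42*w (f(w, W) = 42*w + 126 = 126 + 42*w)
(sqrt(22928 + (Z(27) - 1*5546)) - 14794)*(-41760 + f(v, 11)) = (sqrt(22928 + ((2 + 27) - 1*5546)) - 14794)*(-41760 + (126 + 42*(-25))) = (sqrt(22928 + (29 - 5546)) - 14794)*(-41760 + (126 - 1050)) = (sqrt(22928 - 5517) - 14794)*(-41760 - 924) = (sqrt(17411) - 14794)*(-42684) = (-14794 + sqrt(17411))*(-42684) = 631467096 - 42684*sqrt(17411)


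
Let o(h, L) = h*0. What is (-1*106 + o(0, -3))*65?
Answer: -6890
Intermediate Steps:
o(h, L) = 0
(-1*106 + o(0, -3))*65 = (-1*106 + 0)*65 = (-106 + 0)*65 = -106*65 = -6890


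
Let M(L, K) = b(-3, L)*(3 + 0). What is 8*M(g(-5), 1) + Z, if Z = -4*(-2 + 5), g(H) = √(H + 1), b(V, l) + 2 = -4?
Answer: -156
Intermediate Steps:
b(V, l) = -6 (b(V, l) = -2 - 4 = -6)
g(H) = √(1 + H)
M(L, K) = -18 (M(L, K) = -6*(3 + 0) = -6*3 = -18)
Z = -12 (Z = -4*3 = -12)
8*M(g(-5), 1) + Z = 8*(-18) - 12 = -144 - 12 = -156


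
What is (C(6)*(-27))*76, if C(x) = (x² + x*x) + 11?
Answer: -170316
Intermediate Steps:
C(x) = 11 + 2*x² (C(x) = (x² + x²) + 11 = 2*x² + 11 = 11 + 2*x²)
(C(6)*(-27))*76 = ((11 + 2*6²)*(-27))*76 = ((11 + 2*36)*(-27))*76 = ((11 + 72)*(-27))*76 = (83*(-27))*76 = -2241*76 = -170316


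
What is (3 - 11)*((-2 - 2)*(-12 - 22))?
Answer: -1088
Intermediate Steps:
(3 - 11)*((-2 - 2)*(-12 - 22)) = -(-32)*(-34) = -8*136 = -1088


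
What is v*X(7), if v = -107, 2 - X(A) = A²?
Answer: 5029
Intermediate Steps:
X(A) = 2 - A²
v*X(7) = -107*(2 - 1*7²) = -107*(2 - 1*49) = -107*(2 - 49) = -107*(-47) = 5029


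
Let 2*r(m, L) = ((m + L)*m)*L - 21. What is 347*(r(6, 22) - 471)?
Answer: 948351/2 ≈ 4.7418e+5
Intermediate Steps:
r(m, L) = -21/2 + L*m*(L + m)/2 (r(m, L) = (((m + L)*m)*L - 21)/2 = (((L + m)*m)*L - 21)/2 = ((m*(L + m))*L - 21)/2 = (L*m*(L + m) - 21)/2 = (-21 + L*m*(L + m))/2 = -21/2 + L*m*(L + m)/2)
347*(r(6, 22) - 471) = 347*((-21/2 + (½)*22*6² + (½)*6*22²) - 471) = 347*((-21/2 + (½)*22*36 + (½)*6*484) - 471) = 347*((-21/2 + 396 + 1452) - 471) = 347*(3675/2 - 471) = 347*(2733/2) = 948351/2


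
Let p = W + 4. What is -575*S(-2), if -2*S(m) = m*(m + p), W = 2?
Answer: -2300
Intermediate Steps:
p = 6 (p = 2 + 4 = 6)
S(m) = -m*(6 + m)/2 (S(m) = -m*(m + 6)/2 = -m*(6 + m)/2)
-575*S(-2) = -(-575)*(-2)*(6 - 2)/2 = -(-575)*(-2)*4/2 = -575*4 = -2300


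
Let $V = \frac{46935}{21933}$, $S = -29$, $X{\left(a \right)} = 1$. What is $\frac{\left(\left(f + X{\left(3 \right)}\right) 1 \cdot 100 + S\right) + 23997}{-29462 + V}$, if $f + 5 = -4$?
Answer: $- \frac{56460416}{71793679} \approx -0.78643$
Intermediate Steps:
$f = -9$ ($f = -5 - 4 = -9$)
$V = \frac{5215}{2437}$ ($V = 46935 \cdot \frac{1}{21933} = \frac{5215}{2437} \approx 2.1399$)
$\frac{\left(\left(f + X{\left(3 \right)}\right) 1 \cdot 100 + S\right) + 23997}{-29462 + V} = \frac{\left(\left(-9 + 1\right) 1 \cdot 100 - 29\right) + 23997}{-29462 + \frac{5215}{2437}} = \frac{\left(\left(-8\right) 1 \cdot 100 - 29\right) + 23997}{- \frac{71793679}{2437}} = \left(\left(\left(-8\right) 100 - 29\right) + 23997\right) \left(- \frac{2437}{71793679}\right) = \left(\left(-800 - 29\right) + 23997\right) \left(- \frac{2437}{71793679}\right) = \left(-829 + 23997\right) \left(- \frac{2437}{71793679}\right) = 23168 \left(- \frac{2437}{71793679}\right) = - \frac{56460416}{71793679}$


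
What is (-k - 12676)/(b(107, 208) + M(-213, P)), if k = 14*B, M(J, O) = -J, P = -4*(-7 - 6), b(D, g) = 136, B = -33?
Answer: -12214/349 ≈ -34.997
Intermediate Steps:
P = 52 (P = -4*(-13) = 52)
k = -462 (k = 14*(-33) = -462)
(-k - 12676)/(b(107, 208) + M(-213, P)) = (-1*(-462) - 12676)/(136 - 1*(-213)) = (462 - 12676)/(136 + 213) = -12214/349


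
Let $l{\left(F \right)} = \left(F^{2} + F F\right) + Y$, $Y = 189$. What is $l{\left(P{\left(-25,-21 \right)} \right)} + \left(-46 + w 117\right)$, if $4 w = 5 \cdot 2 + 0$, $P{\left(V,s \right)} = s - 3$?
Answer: $\frac{3175}{2} \approx 1587.5$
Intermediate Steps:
$P{\left(V,s \right)} = -3 + s$ ($P{\left(V,s \right)} = s - 3 = -3 + s$)
$w = \frac{5}{2}$ ($w = \frac{5 \cdot 2 + 0}{4} = \frac{10 + 0}{4} = \frac{1}{4} \cdot 10 = \frac{5}{2} \approx 2.5$)
$l{\left(F \right)} = 189 + 2 F^{2}$ ($l{\left(F \right)} = \left(F^{2} + F F\right) + 189 = \left(F^{2} + F^{2}\right) + 189 = 2 F^{2} + 189 = 189 + 2 F^{2}$)
$l{\left(P{\left(-25,-21 \right)} \right)} + \left(-46 + w 117\right) = \left(189 + 2 \left(-3 - 21\right)^{2}\right) + \left(-46 + \frac{5}{2} \cdot 117\right) = \left(189 + 2 \left(-24\right)^{2}\right) + \left(-46 + \frac{585}{2}\right) = \left(189 + 2 \cdot 576\right) + \frac{493}{2} = \left(189 + 1152\right) + \frac{493}{2} = 1341 + \frac{493}{2} = \frac{3175}{2}$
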